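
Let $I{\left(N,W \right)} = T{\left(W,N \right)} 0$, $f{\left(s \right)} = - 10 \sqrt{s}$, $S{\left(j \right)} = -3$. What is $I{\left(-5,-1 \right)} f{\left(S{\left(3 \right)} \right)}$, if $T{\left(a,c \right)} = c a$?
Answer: $0$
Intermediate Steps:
$T{\left(a,c \right)} = a c$
$I{\left(N,W \right)} = 0$ ($I{\left(N,W \right)} = W N 0 = N W 0 = 0$)
$I{\left(-5,-1 \right)} f{\left(S{\left(3 \right)} \right)} = 0 \left(- 10 \sqrt{-3}\right) = 0 \left(- 10 i \sqrt{3}\right) = 0$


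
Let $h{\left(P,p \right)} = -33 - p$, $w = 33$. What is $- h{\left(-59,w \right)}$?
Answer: $66$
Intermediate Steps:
$- h{\left(-59,w \right)} = - (-33 - 33) = \left(-1\right) \left(-66\right) = 66$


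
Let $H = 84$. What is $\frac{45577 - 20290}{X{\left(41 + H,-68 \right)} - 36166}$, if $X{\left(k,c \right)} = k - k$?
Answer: $- \frac{25287}{36166} \approx -0.69919$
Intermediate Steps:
$X{\left(k,c \right)} = 0$
$\frac{45577 - 20290}{X{\left(41 + H,-68 \right)} - 36166} = \frac{45577 - 20290}{0 - 36166} = \frac{25287}{-36166} = 25287 \left(- \frac{1}{36166}\right) = - \frac{25287}{36166}$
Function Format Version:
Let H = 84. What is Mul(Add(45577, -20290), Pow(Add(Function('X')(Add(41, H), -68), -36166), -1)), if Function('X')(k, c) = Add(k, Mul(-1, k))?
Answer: Rational(-25287, 36166) ≈ -0.69919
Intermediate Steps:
Function('X')(k, c) = 0
Mul(Add(45577, -20290), Pow(Add(Function('X')(Add(41, H), -68), -36166), -1)) = Mul(Add(45577, -20290), Pow(Add(0, -36166), -1)) = Mul(25287, Pow(-36166, -1)) = Mul(25287, Rational(-1, 36166)) = Rational(-25287, 36166)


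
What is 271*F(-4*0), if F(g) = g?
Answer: 0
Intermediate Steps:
271*F(-4*0) = 271*(-4*0) = 271*0 = 0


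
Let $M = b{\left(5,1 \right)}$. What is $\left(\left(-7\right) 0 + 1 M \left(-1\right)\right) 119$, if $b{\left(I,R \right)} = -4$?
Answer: $476$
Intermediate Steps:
$M = -4$
$\left(\left(-7\right) 0 + 1 M \left(-1\right)\right) 119 = \left(\left(-7\right) 0 + 1 \left(-4\right) \left(-1\right)\right) 119 = \left(0 - -4\right) 119 = \left(0 + 4\right) 119 = 4 \cdot 119 = 476$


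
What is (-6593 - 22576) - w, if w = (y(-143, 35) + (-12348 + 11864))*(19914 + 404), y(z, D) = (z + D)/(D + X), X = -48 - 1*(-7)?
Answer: 9439019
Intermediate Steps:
X = -41 (X = -48 + 7 = -41)
y(z, D) = (D + z)/(-41 + D) (y(z, D) = (z + D)/(D - 41) = (D + z)/(-41 + D))
w = -9468188 (w = ((35 - 143)/(-41 + 35) + (-12348 + 11864))*(19914 + 404) = (-108/(-6) - 484)*20318 = (-⅙*(-108) - 484)*20318 = (18 - 484)*20318 = -466*20318 = -9468188)
(-6593 - 22576) - w = (-6593 - 22576) - 1*(-9468188) = -29169 + 9468188 = 9439019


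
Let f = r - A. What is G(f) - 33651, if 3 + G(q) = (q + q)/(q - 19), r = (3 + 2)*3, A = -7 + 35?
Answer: -538451/16 ≈ -33653.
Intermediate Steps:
A = 28
r = 15 (r = 5*3 = 15)
f = -13 (f = 15 - 1*28 = 15 - 28 = -13)
G(q) = -3 + 2*q/(-19 + q) (G(q) = -3 + (q + q)/(q - 19) = -3 + (2*q)/(-19 + q) = -3 + 2*q/(-19 + q))
G(f) - 33651 = (57 - 1*(-13))/(-19 - 13) - 33651 = (57 + 13)/(-32) - 33651 = -1/32*70 - 33651 = -35/16 - 33651 = -538451/16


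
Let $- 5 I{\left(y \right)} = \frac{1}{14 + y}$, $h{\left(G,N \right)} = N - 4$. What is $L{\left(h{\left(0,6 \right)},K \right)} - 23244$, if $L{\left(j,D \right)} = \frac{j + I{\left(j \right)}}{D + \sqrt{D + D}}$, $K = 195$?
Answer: $- \frac{358887201}{15440} - \frac{53 \sqrt{390}}{1003600} \approx -23244.0$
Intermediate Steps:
$h{\left(G,N \right)} = -4 + N$
$I{\left(y \right)} = - \frac{1}{5 \left(14 + y\right)}$
$L{\left(j,D \right)} = \frac{j - \frac{1}{70 + 5 j}}{D + \sqrt{2} \sqrt{D}}$ ($L{\left(j,D \right)} = \frac{j - \frac{1}{70 + 5 j}}{D + \sqrt{D + D}} = \frac{j - \frac{1}{70 + 5 j}}{D + \sqrt{2 D}} = \frac{j - \frac{1}{70 + 5 j}}{D + \sqrt{2} \sqrt{D}}$)
$L{\left(h{\left(0,6 \right)},K \right)} - 23244 = \frac{- \frac{1}{5} + \left(-4 + 6\right) \left(14 + \left(-4 + 6\right)\right)}{\left(14 + \left(-4 + 6\right)\right) \left(195 + \sqrt{2} \sqrt{195}\right)} - 23244 = \frac{- \frac{1}{5} + 2 \left(14 + 2\right)}{\left(14 + 2\right) \left(195 + \sqrt{390}\right)} - 23244 = \frac{- \frac{1}{5} + 2 \cdot 16}{16 \left(195 + \sqrt{390}\right)} - 23244 = \frac{- \frac{1}{5} + 32}{16 \left(195 + \sqrt{390}\right)} - 23244 = \frac{1}{16} \frac{1}{195 + \sqrt{390}} \cdot \frac{159}{5} - 23244 = \frac{159}{80 \left(195 + \sqrt{390}\right)} - 23244 = -23244 + \frac{159}{80 \left(195 + \sqrt{390}\right)}$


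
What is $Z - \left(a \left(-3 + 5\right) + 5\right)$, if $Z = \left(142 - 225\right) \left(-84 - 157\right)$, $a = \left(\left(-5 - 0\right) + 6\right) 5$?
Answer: $19988$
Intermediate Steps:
$a = 5$ ($a = \left(\left(-5 + 0\right) + 6\right) 5 = \left(-5 + 6\right) 5 = 1 \cdot 5 = 5$)
$Z = 20003$ ($Z = \left(-83\right) \left(-241\right) = 20003$)
$Z - \left(a \left(-3 + 5\right) + 5\right) = 20003 - \left(5 \left(-3 + 5\right) + 5\right) = 20003 - \left(5 \cdot 2 + 5\right) = 20003 - \left(10 + 5\right) = 20003 - 15 = 19988$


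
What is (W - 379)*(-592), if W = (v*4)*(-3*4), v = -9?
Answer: -31376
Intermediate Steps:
W = 432 (W = (-9*4)*(-3*4) = -36*(-12) = 432)
(W - 379)*(-592) = (432 - 379)*(-592) = 53*(-592) = -31376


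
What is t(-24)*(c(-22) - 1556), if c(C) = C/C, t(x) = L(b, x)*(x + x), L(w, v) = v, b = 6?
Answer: -1791360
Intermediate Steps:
t(x) = 2*x**2 (t(x) = x*(x + x) = x*(2*x) = 2*x**2)
c(C) = 1
t(-24)*(c(-22) - 1556) = (2*(-24)**2)*(1 - 1556) = (2*576)*(-1555) = 1152*(-1555) = -1791360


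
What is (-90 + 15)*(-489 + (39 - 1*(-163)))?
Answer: 21525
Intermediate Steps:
(-90 + 15)*(-489 + (39 - 1*(-163))) = -75*(-489 + (39 + 163)) = -75*(-489 + 202) = -75*(-287) = 21525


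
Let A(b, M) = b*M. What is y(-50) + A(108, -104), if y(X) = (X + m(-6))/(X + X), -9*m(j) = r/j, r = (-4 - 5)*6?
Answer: -1123149/100 ≈ -11231.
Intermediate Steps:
r = -54 (r = -9*6 = -54)
A(b, M) = M*b
m(j) = 6/j (m(j) = -(-6)/j = 6/j)
y(X) = (-1 + X)/(2*X) (y(X) = (X + 6/(-6))/(X + X) = (X + 6*(-1/6))/((2*X)) = (X - 1)*(1/(2*X)) = (-1 + X)*(1/(2*X)) = (-1 + X)/(2*X))
y(-50) + A(108, -104) = (1/2)*(-1 - 50)/(-50) - 104*108 = (1/2)*(-1/50)*(-51) - 11232 = 51/100 - 11232 = -1123149/100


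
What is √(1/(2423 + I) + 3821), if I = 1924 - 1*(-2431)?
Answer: √175541652942/6778 ≈ 61.814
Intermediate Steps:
I = 4355 (I = 1924 + 2431 = 4355)
√(1/(2423 + I) + 3821) = √(1/(2423 + 4355) + 3821) = √(1/6778 + 3821) = √(25898739/6778) = √175541652942/6778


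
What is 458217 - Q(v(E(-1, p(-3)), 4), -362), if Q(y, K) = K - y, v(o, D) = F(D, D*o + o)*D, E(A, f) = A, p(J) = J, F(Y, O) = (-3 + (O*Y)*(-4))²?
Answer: 482295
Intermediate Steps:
F(Y, O) = (-3 - 4*O*Y)²
v(o, D) = D*(3 + 4*D*(o + D*o))² (v(o, D) = (3 + 4*(D*o + o)*D)²*D = (3 + 4*(o + D*o)*D)²*D = (3 + 4*D*(o + D*o))²*D = D*(3 + 4*D*(o + D*o))²)
458217 - Q(v(E(-1, p(-3)), 4), -362) = 458217 - (-362 - 4*(3 + 4*4*(-1)*(1 + 4))²) = 458217 - (-362 - 4*(3 + 4*4*(-1)*5)²) = 458217 - (-362 - 4*(3 - 80)²) = 458217 - (-362 - 4*(-77)²) = 458217 - (-362 - 4*5929) = 458217 - (-362 - 1*23716) = 458217 - (-362 - 23716) = 458217 - 1*(-24078) = 458217 + 24078 = 482295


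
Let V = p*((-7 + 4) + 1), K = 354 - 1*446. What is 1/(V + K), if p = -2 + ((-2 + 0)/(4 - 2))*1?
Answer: -1/86 ≈ -0.011628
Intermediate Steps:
K = -92 (K = 354 - 446 = -92)
p = -3 (p = -2 - 2/2*1 = -2 - 2*½*1 = -2 - 1*1 = -2 - 1 = -3)
V = 6 (V = -3*((-7 + 4) + 1) = -3*(-3 + 1) = -3*(-2) = 6)
1/(V + K) = 1/(6 - 92) = 1/(-86) = -1/86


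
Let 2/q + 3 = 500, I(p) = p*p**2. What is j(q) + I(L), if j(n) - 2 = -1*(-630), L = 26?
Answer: 18208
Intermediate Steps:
I(p) = p**3
q = 2/497 (q = 2/(-3 + 500) = 2/497 ≈ 0.0040241)
j(n) = 632 (j(n) = 2 - 1*(-630) = 2 + 630 = 632)
j(q) + I(L) = 632 + 26**3 = 632 + 17576 = 18208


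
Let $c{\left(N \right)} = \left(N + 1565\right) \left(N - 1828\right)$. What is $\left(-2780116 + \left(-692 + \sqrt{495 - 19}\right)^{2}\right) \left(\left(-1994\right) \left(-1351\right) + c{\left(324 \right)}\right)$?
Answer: $338586797712 + 407344416 \sqrt{119} \approx 3.4303 \cdot 10^{11}$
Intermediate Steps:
$c{\left(N \right)} = \left(-1828 + N\right) \left(1565 + N\right)$ ($c{\left(N \right)} = \left(1565 + N\right) \left(-1828 + N\right) = \left(-1828 + N\right) \left(1565 + N\right)$)
$\left(-2780116 + \left(-692 + \sqrt{495 - 19}\right)^{2}\right) \left(\left(-1994\right) \left(-1351\right) + c{\left(324 \right)}\right) = \left(-2780116 + \left(-692 + \sqrt{495 - 19}\right)^{2}\right) \left(\left(-1994\right) \left(-1351\right) - \left(2946032 - 104976\right)\right) = \left(-2780116 + \left(-692 + \sqrt{476}\right)^{2}\right) \left(2693894 - 2841056\right) = \left(-2780116 + \left(-692 + 2 \sqrt{119}\right)^{2}\right) \left(2693894 - 2841056\right) = \left(-2780116 + \left(-692 + 2 \sqrt{119}\right)^{2}\right) \left(-147162\right) = 409127430792 - 147162 \left(-692 + 2 \sqrt{119}\right)^{2}$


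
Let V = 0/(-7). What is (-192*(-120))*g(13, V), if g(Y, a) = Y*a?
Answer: 0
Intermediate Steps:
V = 0 (V = 0*(-1/7) = 0)
(-192*(-120))*g(13, V) = (-192*(-120))*(13*0) = 23040*0 = 0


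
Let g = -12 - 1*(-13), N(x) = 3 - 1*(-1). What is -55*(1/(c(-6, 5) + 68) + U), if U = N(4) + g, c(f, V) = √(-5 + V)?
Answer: -18755/68 ≈ -275.81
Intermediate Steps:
N(x) = 4 (N(x) = 3 + 1 = 4)
g = 1 (g = -12 + 13 = 1)
U = 5 (U = 4 + 1 = 5)
-55*(1/(c(-6, 5) + 68) + U) = -55*(1/(√(-5 + 5) + 68) + 5) = -55*(1/(√0 + 68) + 5) = -55*(1/(0 + 68) + 5) = -55*(1/68 + 5) = -55*341/68 = -18755/68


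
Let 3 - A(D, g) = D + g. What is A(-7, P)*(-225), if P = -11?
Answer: -4725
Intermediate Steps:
A(D, g) = 3 - D - g (A(D, g) = 3 - (D + g) = 3 + (-D - g) = 3 - D - g)
A(-7, P)*(-225) = (3 - 1*(-7) - 1*(-11))*(-225) = (3 + 7 + 11)*(-225) = 21*(-225) = -4725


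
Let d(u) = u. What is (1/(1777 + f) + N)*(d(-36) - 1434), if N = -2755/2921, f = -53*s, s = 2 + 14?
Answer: 3758016780/2713609 ≈ 1384.9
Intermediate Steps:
s = 16
f = -848 (f = -53*16 = -848)
N = -2755/2921 (N = -2755*1/2921 = -2755/2921 ≈ -0.94317)
(1/(1777 + f) + N)*(d(-36) - 1434) = (1/(1777 - 848) - 2755/2921)*(-36 - 1434) = (1/929 - 2755/2921)*(-1470) = -2556474/2713609*(-1470) = 3758016780/2713609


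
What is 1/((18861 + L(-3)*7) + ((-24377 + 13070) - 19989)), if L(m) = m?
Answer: -1/12456 ≈ -8.0283e-5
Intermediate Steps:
1/((18861 + L(-3)*7) + ((-24377 + 13070) - 19989)) = 1/((18861 - 3*7) + ((-24377 + 13070) - 19989)) = 1/((18861 - 21) + (-11307 - 19989)) = 1/(18840 - 31296) = 1/(-12456) = -1/12456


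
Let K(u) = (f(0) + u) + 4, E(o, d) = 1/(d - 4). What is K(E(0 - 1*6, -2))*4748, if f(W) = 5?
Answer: 125822/3 ≈ 41941.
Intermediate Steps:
E(o, d) = 1/(-4 + d)
K(u) = 9 + u (K(u) = (5 + u) + 4 = 9 + u)
K(E(0 - 1*6, -2))*4748 = (9 + 1/(-4 - 2))*4748 = (9 + 1/(-6))*4748 = (9 - ⅙)*4748 = (53/6)*4748 = 125822/3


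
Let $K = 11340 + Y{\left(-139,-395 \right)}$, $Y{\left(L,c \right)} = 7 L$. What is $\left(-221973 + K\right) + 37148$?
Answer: $-174458$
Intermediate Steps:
$K = 10367$ ($K = 11340 + 7 \left(-139\right) = 11340 - 973 = 10367$)
$\left(-221973 + K\right) + 37148 = \left(-221973 + 10367\right) + 37148 = -211606 + 37148 = -174458$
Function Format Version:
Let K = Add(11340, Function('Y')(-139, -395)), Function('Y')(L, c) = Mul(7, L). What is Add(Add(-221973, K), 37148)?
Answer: -174458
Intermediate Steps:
K = 10367 (K = Add(11340, Mul(7, -139)) = Add(11340, -973) = 10367)
Add(Add(-221973, K), 37148) = Add(Add(-221973, 10367), 37148) = Add(-211606, 37148) = -174458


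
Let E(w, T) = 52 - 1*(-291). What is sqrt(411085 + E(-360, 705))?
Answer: 2*sqrt(102857) ≈ 641.43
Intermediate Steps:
E(w, T) = 343 (E(w, T) = 52 + 291 = 343)
sqrt(411085 + E(-360, 705)) = sqrt(411085 + 343) = sqrt(411428) = 2*sqrt(102857)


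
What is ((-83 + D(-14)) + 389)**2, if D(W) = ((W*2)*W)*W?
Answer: 26853124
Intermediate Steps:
D(W) = 2*W**3 (D(W) = ((2*W)*W)*W = (2*W**2)*W = 2*W**3)
((-83 + D(-14)) + 389)**2 = ((-83 + 2*(-14)**3) + 389)**2 = ((-83 + 2*(-2744)) + 389)**2 = ((-83 - 5488) + 389)**2 = (-5571 + 389)**2 = (-5182)**2 = 26853124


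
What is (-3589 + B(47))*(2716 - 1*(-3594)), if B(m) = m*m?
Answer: -8707800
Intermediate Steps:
B(m) = m²
(-3589 + B(47))*(2716 - 1*(-3594)) = (-3589 + 47²)*(2716 - 1*(-3594)) = (-3589 + 2209)*(2716 + 3594) = -1380*6310 = -8707800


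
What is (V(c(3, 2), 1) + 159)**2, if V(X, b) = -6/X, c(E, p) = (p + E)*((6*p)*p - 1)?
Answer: 334121841/13225 ≈ 25264.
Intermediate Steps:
c(E, p) = (-1 + 6*p**2)*(E + p) (c(E, p) = (E + p)*(6*p**2 - 1) = (E + p)*(-1 + 6*p**2) = (-1 + 6*p**2)*(E + p))
(V(c(3, 2), 1) + 159)**2 = (-6/(-1*3 - 1*2 + 6*2**3 + 6*3*2**2) + 159)**2 = (-6/(-3 - 2 + 6*8 + 6*3*4) + 159)**2 = (-6/(-3 - 2 + 48 + 72) + 159)**2 = (-6/115 + 159)**2 = (18279/115)**2 = 334121841/13225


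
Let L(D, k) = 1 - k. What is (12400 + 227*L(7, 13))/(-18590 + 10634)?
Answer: -2419/1989 ≈ -1.2162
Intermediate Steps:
(12400 + 227*L(7, 13))/(-18590 + 10634) = (12400 + 227*(1 - 1*13))/(-18590 + 10634) = (12400 + 227*(1 - 13))/(-7956) = (12400 + 227*(-12))*(-1/7956) = (12400 - 2724)*(-1/7956) = 9676*(-1/7956) = -2419/1989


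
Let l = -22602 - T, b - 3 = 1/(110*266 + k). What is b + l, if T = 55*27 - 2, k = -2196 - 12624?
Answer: -347744079/14440 ≈ -24082.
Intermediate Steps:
k = -14820
T = 1483 (T = 1485 - 2 = 1483)
b = 43321/14440 (b = 3 + 1/(110*266 - 14820) = 3 + 1/(29260 - 14820) = 3 + 1/14440 = 43321/14440 ≈ 3.0001)
l = -24085 (l = -22602 - 1*1483 = -22602 - 1483 = -24085)
b + l = 43321/14440 - 24085 = -347744079/14440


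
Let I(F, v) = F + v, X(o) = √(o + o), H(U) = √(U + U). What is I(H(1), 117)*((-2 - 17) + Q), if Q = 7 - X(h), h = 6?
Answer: -2*(6 + √3)*(117 + √2) ≈ -1831.2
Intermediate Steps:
H(U) = √2*√U (H(U) = √(2*U) = √2*√U)
X(o) = √2*√o (X(o) = √(2*o) = √2*√o)
Q = 7 - 2*√3 (Q = 7 - √2*√6 = 7 - 2*√3 ≈ 3.5359)
I(H(1), 117)*((-2 - 17) + Q) = (√2*√1 + 117)*((-2 - 17) + (7 - 2*√3)) = (√2*1 + 117)*(-19 + (7 - 2*√3)) = (√2 + 117)*(-12 - 2*√3) = (117 + √2)*(-12 - 2*√3) = (-12 - 2*√3)*(117 + √2)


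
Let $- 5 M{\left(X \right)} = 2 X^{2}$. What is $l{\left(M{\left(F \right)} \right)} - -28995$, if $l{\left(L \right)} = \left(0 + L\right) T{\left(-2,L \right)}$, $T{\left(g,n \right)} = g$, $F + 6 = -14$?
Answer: $29315$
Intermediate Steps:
$F = -20$ ($F = -6 - 14 = -20$)
$M{\left(X \right)} = - \frac{2 X^{2}}{5}$
$l{\left(L \right)} = - 2 L$ ($l{\left(L \right)} = \left(0 + L\right) \left(-2\right) = L \left(-2\right) = - 2 L$)
$l{\left(M{\left(F \right)} \right)} - -28995 = - 2 \left(- \frac{2 \left(-20\right)^{2}}{5}\right) - -28995 = - 2 \left(\left(- \frac{2}{5}\right) 400\right) + 28995 = \left(-2\right) \left(-160\right) + 28995 = 320 + 28995 = 29315$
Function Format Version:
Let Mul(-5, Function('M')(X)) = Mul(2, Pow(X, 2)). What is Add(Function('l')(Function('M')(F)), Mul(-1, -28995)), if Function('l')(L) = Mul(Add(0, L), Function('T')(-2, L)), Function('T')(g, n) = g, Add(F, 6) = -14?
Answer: 29315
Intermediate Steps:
F = -20 (F = Add(-6, -14) = -20)
Function('M')(X) = Mul(Rational(-2, 5), Pow(X, 2)) (Function('M')(X) = Mul(Rational(-1, 5), Mul(2, Pow(X, 2))) = Mul(Rational(-2, 5), Pow(X, 2)))
Function('l')(L) = Mul(-2, L) (Function('l')(L) = Mul(Add(0, L), -2) = Mul(L, -2) = Mul(-2, L))
Add(Function('l')(Function('M')(F)), Mul(-1, -28995)) = Add(Mul(-2, Mul(Rational(-2, 5), Pow(-20, 2))), Mul(-1, -28995)) = Add(Mul(-2, Mul(Rational(-2, 5), 400)), 28995) = Add(Mul(-2, -160), 28995) = Add(320, 28995) = 29315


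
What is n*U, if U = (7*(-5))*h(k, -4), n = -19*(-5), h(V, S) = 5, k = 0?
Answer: -16625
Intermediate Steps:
n = 95
U = -175 (U = (7*(-5))*5 = -35*5 = -175)
n*U = 95*(-175) = -16625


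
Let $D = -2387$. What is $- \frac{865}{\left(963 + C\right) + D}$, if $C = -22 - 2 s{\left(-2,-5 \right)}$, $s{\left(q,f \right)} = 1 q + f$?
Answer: $\frac{865}{1432} \approx 0.60405$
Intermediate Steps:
$s{\left(q,f \right)} = f + q$ ($s{\left(q,f \right)} = q + f = f + q$)
$C = -8$ ($C = -22 - 2 \left(-5 - 2\right) = -22 - -14 = -22 + 14 = -8$)
$- \frac{865}{\left(963 + C\right) + D} = - \frac{865}{\left(963 - 8\right) - 2387} = - \frac{865}{955 - 2387} = - \frac{865}{-1432} = \left(-865\right) \left(- \frac{1}{1432}\right) = \frac{865}{1432}$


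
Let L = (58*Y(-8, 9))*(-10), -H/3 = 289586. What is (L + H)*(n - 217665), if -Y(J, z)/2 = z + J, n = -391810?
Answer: 528779291050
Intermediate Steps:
Y(J, z) = -2*J - 2*z (Y(J, z) = -2*(z + J) = -2*(J + z) = -2*J - 2*z)
H = -868758 (H = -3*289586 = -868758)
L = 1160 (L = (58*(-2*(-8) - 2*9))*(-10) = (58*(16 - 18))*(-10) = (58*(-2))*(-10) = -116*(-10) = 1160)
(L + H)*(n - 217665) = (1160 - 868758)*(-391810 - 217665) = -867598*(-609475) = 528779291050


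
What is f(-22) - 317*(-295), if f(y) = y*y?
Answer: 93999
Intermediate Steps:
f(y) = y²
f(-22) - 317*(-295) = (-22)² - 317*(-295) = 484 + 93515 = 93999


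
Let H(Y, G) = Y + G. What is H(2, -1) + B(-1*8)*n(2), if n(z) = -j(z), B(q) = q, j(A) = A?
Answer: 17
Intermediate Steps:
H(Y, G) = G + Y
n(z) = -z
H(2, -1) + B(-1*8)*n(2) = (-1 + 2) + (-1*8)*(-1*2) = 1 - 8*(-2) = 1 + 16 = 17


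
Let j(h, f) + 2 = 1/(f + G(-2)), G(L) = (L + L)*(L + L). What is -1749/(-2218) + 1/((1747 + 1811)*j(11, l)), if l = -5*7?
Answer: 60663149/76943529 ≈ 0.78841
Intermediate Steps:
G(L) = 4*L² (G(L) = (2*L)*(2*L) = 4*L²)
l = -35
j(h, f) = -2 + 1/(16 + f) (j(h, f) = -2 + 1/(f + 4*(-2)²) = -2 + 1/(f + 4*4) = -2 + 1/(f + 16) = -2 + 1/(16 + f))
-1749/(-2218) + 1/((1747 + 1811)*j(11, l)) = -1749/(-2218) + 1/((1747 + 1811)*(((-31 - 2*(-35))/(16 - 35)))) = -1749*(-1/2218) + 1/(3558*(((-31 + 70)/(-19)))) = 1749/2218 + 1/(3558*((-1/19*39))) = 1749/2218 + 1/(3558*(-39/19)) = 1749/2218 + (1/3558)*(-19/39) = 1749/2218 - 19/138762 = 60663149/76943529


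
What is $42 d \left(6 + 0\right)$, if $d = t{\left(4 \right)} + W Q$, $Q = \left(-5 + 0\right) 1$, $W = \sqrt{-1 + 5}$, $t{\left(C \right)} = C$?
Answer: $-1512$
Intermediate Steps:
$W = 2$ ($W = \sqrt{4} = 2$)
$Q = -5$ ($Q = \left(-5\right) 1 = -5$)
$d = -6$ ($d = 4 + 2 \left(-5\right) = 4 - 10 = -6$)
$42 d \left(6 + 0\right) = 42 \left(-6\right) \left(6 + 0\right) = \left(-252\right) 6 = -1512$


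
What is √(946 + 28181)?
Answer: √29127 ≈ 170.67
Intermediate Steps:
√(946 + 28181) = √29127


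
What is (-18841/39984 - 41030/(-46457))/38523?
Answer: 765247183/71557885831824 ≈ 1.0694e-5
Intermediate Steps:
(-18841/39984 - 41030/(-46457))/38523 = (-18841*1/39984 - 41030*(-1/46457))*(1/38523) = (-18841/39984 + 41030/46457)*(1/38523) = (765247183/1857536688)*(1/38523) = 765247183/71557885831824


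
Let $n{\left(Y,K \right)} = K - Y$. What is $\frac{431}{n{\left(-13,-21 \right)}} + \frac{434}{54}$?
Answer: $- \frac{9901}{216} \approx -45.838$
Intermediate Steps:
$\frac{431}{n{\left(-13,-21 \right)}} + \frac{434}{54} = \frac{431}{-21 - -13} + \frac{434}{54} = \frac{431}{-21 + 13} + 434 \cdot \frac{1}{54} = \frac{431}{-8} + \frac{217}{27} = 431 \left(- \frac{1}{8}\right) + \frac{217}{27} = - \frac{431}{8} + \frac{217}{27} = - \frac{9901}{216}$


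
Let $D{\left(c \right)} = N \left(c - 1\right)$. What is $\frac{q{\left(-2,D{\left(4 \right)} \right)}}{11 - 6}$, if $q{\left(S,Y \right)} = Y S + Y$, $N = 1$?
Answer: $- \frac{3}{5} \approx -0.6$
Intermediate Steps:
$D{\left(c \right)} = -1 + c$ ($D{\left(c \right)} = 1 \left(c - 1\right) = 1 \left(-1 + c\right) = -1 + c$)
$q{\left(S,Y \right)} = Y + S Y$ ($q{\left(S,Y \right)} = S Y + Y = Y + S Y$)
$\frac{q{\left(-2,D{\left(4 \right)} \right)}}{11 - 6} = \frac{\left(-1 + 4\right) \left(1 - 2\right)}{11 - 6} = \frac{3 \left(-1\right)}{5} = \left(-3\right) \frac{1}{5} = - \frac{3}{5}$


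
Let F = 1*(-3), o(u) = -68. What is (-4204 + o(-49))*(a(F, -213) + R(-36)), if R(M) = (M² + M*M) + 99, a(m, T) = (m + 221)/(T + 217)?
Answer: -11728776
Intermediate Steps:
F = -3
a(m, T) = (221 + m)/(217 + T)
R(M) = 99 + 2*M² (R(M) = (M² + M²) + 99 = 2*M² + 99 = 99 + 2*M²)
(-4204 + o(-49))*(a(F, -213) + R(-36)) = (-4204 - 68)*((221 - 3)/(217 - 213) + (99 + 2*(-36)²)) = -4272*(218/4 + (99 + 2*1296)) = -4272*((¼)*218 + (99 + 2592)) = -4272*(109/2 + 2691) = -4272*5491/2 = -11728776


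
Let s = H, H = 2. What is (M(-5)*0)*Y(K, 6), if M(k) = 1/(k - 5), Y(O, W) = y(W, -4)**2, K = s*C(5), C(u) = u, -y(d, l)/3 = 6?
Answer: 0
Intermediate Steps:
y(d, l) = -18 (y(d, l) = -3*6 = -18)
s = 2
K = 10 (K = 2*5 = 10)
Y(O, W) = 324 (Y(O, W) = (-18)**2 = 324)
M(k) = 1/(-5 + k)
(M(-5)*0)*Y(K, 6) = (0/(-5 - 5))*324 = (0/(-10))*324 = -1/10*0*324 = 0*324 = 0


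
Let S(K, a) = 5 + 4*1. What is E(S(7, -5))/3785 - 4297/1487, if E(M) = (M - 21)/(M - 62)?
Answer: -861981841/298299635 ≈ -2.8897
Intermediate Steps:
S(K, a) = 9 (S(K, a) = 5 + 4 = 9)
E(M) = (-21 + M)/(-62 + M)
E(S(7, -5))/3785 - 4297/1487 = ((-21 + 9)/(-62 + 9))/3785 - 4297/1487 = (-12/(-53))*(1/3785) - 4297*1/1487 = -1/53*(-12)*(1/3785) - 4297/1487 = (12/53)*(1/3785) - 4297/1487 = 12/200605 - 4297/1487 = -861981841/298299635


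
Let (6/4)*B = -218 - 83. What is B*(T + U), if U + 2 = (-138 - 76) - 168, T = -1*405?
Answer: 158326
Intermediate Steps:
T = -405
B = -602/3 (B = 2*(-218 - 83)/3 = (⅔)*(-301) = -602/3 ≈ -200.67)
U = -384 (U = -2 + ((-138 - 76) - 168) = -2 + (-214 - 168) = -2 - 382 = -384)
B*(T + U) = -602*(-405 - 384)/3 = -602/3*(-789) = 158326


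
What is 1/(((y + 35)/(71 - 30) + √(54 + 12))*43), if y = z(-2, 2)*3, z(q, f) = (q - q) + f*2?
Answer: -1927/4675691 + 1681*√66/4675691 ≈ 0.0025086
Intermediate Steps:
z(q, f) = 2*f (z(q, f) = 0 + 2*f = 2*f)
y = 12 (y = (2*2)*3 = 4*3 = 12)
1/(((y + 35)/(71 - 30) + √(54 + 12))*43) = 1/(((12 + 35)/(71 - 30) + √(54 + 12))*43) = 1/((47/41 + √66)*43) = 1/(2021/41 + 43*√66)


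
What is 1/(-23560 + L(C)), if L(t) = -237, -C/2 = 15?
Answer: -1/23797 ≈ -4.2022e-5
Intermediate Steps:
C = -30 (C = -2*15 = -30)
1/(-23560 + L(C)) = 1/(-23560 - 237) = 1/(-23797) = -1/23797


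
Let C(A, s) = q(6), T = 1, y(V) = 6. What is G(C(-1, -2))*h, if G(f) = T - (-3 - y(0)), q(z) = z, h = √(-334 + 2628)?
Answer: 10*√2294 ≈ 478.96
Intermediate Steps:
h = √2294 ≈ 47.896
C(A, s) = 6
G(f) = 10 (G(f) = 1 - (-3 - 1*6) = 1 - (-3 - 6) = 1 - 1*(-9) = 1 + 9 = 10)
G(C(-1, -2))*h = 10*√2294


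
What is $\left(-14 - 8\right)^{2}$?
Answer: $484$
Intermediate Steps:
$\left(-14 - 8\right)^{2} = \left(-22\right)^{2} = 484$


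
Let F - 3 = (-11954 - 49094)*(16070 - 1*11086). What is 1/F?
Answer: -1/304263229 ≈ -3.2866e-9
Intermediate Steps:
F = -304263229 (F = 3 + (-11954 - 49094)*(16070 - 1*11086) = 3 - 61048*(16070 - 11086) = 3 - 61048*4984 = 3 - 304263232 = -304263229)
1/F = 1/(-304263229) = -1/304263229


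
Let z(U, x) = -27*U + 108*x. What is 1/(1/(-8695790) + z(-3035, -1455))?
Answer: -8695790/653879929051 ≈ -1.3299e-5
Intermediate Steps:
1/(1/(-8695790) + z(-3035, -1455)) = 1/(1/(-8695790) + (-27*(-3035) + 108*(-1455))) = 1/(-1/8695790 + (81945 - 157140)) = 1/(-1/8695790 - 75195) = 1/(-653879929051/8695790) = -8695790/653879929051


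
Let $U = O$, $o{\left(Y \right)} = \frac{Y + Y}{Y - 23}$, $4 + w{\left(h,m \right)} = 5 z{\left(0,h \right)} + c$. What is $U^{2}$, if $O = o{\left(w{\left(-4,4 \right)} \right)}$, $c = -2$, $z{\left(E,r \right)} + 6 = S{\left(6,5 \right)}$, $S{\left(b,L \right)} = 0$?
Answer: $\frac{5184}{3481} \approx 1.4892$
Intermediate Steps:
$z{\left(E,r \right)} = -6$ ($z{\left(E,r \right)} = -6 + 0 = -6$)
$w{\left(h,m \right)} = -36$ ($w{\left(h,m \right)} = -4 + \left(5 \left(-6\right) - 2\right) = -4 - 32 = -36$)
$o{\left(Y \right)} = \frac{2 Y}{-23 + Y}$
$O = \frac{72}{59}$ ($O = 2 \left(-36\right) \frac{1}{-23 - 36} = 2 \left(-36\right) \frac{1}{-59} = 2 \left(-36\right) \left(- \frac{1}{59}\right) = \frac{72}{59} \approx 1.2203$)
$U = \frac{72}{59} \approx 1.2203$
$U^{2} = \left(\frac{72}{59}\right)^{2} = \frac{5184}{3481}$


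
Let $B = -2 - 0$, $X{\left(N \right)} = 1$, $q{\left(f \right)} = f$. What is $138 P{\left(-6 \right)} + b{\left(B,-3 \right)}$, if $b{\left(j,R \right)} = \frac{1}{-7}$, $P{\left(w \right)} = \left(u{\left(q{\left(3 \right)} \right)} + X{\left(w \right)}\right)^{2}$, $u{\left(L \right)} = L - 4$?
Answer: $- \frac{1}{7} \approx -0.14286$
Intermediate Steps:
$u{\left(L \right)} = -4 + L$
$B = -2$ ($B = -2 + 0 = -2$)
$P{\left(w \right)} = 0$ ($P{\left(w \right)} = \left(\left(-4 + 3\right) + 1\right)^{2} = \left(-1 + 1\right)^{2} = 0^{2} = 0$)
$b{\left(j,R \right)} = - \frac{1}{7}$
$138 P{\left(-6 \right)} + b{\left(B,-3 \right)} = 138 \cdot 0 - \frac{1}{7} = 0 - \frac{1}{7} = - \frac{1}{7}$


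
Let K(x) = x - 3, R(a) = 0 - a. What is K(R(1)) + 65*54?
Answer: 3506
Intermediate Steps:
R(a) = -a
K(x) = -3 + x
K(R(1)) + 65*54 = (-3 - 1*1) + 65*54 = (-3 - 1) + 3510 = -4 + 3510 = 3506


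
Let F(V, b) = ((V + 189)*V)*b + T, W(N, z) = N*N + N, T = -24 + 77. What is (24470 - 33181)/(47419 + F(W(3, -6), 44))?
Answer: -8711/153600 ≈ -0.056712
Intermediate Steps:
T = 53
W(N, z) = N + N² (W(N, z) = N² + N = N + N²)
F(V, b) = 53 + V*b*(189 + V) (F(V, b) = ((V + 189)*V)*b + 53 = ((189 + V)*V)*b + 53 = (V*(189 + V))*b + 53 = V*b*(189 + V) + 53 = 53 + V*b*(189 + V))
(24470 - 33181)/(47419 + F(W(3, -6), 44)) = (24470 - 33181)/(47419 + (53 + 44*(3*(1 + 3))² + 189*(3*(1 + 3))*44)) = -8711/(47419 + (53 + 44*(3*4)² + 189*(3*4)*44)) = -8711/(47419 + (53 + 44*12² + 189*12*44)) = -8711/(47419 + (53 + 44*144 + 99792)) = -8711/(47419 + (53 + 6336 + 99792)) = -8711/(47419 + 106181) = -8711/153600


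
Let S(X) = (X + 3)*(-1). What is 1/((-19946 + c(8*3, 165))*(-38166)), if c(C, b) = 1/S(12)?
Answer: 5/3806307902 ≈ 1.3136e-9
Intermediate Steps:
S(X) = -3 - X (S(X) = (3 + X)*(-1) = -3 - X)
c(C, b) = -1/15 (c(C, b) = 1/(-3 - 1*12) = 1/(-3 - 12) = 1/(-15) = -1/15)
1/((-19946 + c(8*3, 165))*(-38166)) = 1/(-19946 - 1/15*(-38166)) = -1/38166/(-299191/15) = -15/299191*(-1/38166) = 5/3806307902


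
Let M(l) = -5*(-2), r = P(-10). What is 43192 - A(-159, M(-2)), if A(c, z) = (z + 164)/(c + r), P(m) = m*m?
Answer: 2548502/59 ≈ 43195.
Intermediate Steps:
P(m) = m²
r = 100 (r = (-10)² = 100)
M(l) = 10
A(c, z) = (164 + z)/(100 + c) (A(c, z) = (z + 164)/(c + 100) = (164 + z)/(100 + c))
43192 - A(-159, M(-2)) = 43192 - (164 + 10)/(100 - 159) = 43192 - 174/(-59) = 43192 - (-1)*174/59 = 43192 - 1*(-174/59) = 43192 + 174/59 = 2548502/59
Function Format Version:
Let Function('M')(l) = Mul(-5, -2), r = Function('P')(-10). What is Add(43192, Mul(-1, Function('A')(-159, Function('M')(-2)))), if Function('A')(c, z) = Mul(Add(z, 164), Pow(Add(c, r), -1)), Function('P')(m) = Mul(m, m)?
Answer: Rational(2548502, 59) ≈ 43195.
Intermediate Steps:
Function('P')(m) = Pow(m, 2)
r = 100 (r = Pow(-10, 2) = 100)
Function('M')(l) = 10
Function('A')(c, z) = Mul(Pow(Add(100, c), -1), Add(164, z)) (Function('A')(c, z) = Mul(Add(z, 164), Pow(Add(c, 100), -1)) = Mul(Add(164, z), Pow(Add(100, c), -1)) = Mul(Pow(Add(100, c), -1), Add(164, z)))
Add(43192, Mul(-1, Function('A')(-159, Function('M')(-2)))) = Add(43192, Mul(-1, Mul(Pow(Add(100, -159), -1), Add(164, 10)))) = Add(43192, Mul(-1, Mul(Pow(-59, -1), 174))) = Add(43192, Mul(-1, Mul(Rational(-1, 59), 174))) = Add(43192, Mul(-1, Rational(-174, 59))) = Add(43192, Rational(174, 59)) = Rational(2548502, 59)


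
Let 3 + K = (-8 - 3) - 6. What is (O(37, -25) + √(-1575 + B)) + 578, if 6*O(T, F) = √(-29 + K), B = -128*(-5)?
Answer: 578 + 7*I/6 + I*√935 ≈ 578.0 + 31.744*I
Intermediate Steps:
B = 640
K = -20 (K = -3 + ((-8 - 3) - 6) = -3 + (-11 - 6) = -3 - 17 = -20)
O(T, F) = 7*I/6 (O(T, F) = √(-29 - 20)/6 = √(-49)/6 = (7*I)/6 = 7*I/6)
(O(37, -25) + √(-1575 + B)) + 578 = (7*I/6 + √(-1575 + 640)) + 578 = (7*I/6 + √(-935)) + 578 = (7*I/6 + I*√935) + 578 = 578 + 7*I/6 + I*√935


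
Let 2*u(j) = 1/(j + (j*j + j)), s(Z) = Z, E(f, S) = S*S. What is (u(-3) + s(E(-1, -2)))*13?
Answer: 325/6 ≈ 54.167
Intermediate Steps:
E(f, S) = S²
u(j) = 1/(2*(j² + 2*j)) (u(j) = 1/(2*(j + (j*j + j))) = 1/(2*(j + (j² + j))) = 1/(2*(j + (j + j²))) = 1/(2*(j² + 2*j)))
(u(-3) + s(E(-1, -2)))*13 = ((½)/(-3*(2 - 3)) + (-2)²)*13 = ((½)*(-⅓)/(-1) + 4)*13 = ((½)*(-⅓)*(-1) + 4)*13 = (⅙ + 4)*13 = (25/6)*13 = 325/6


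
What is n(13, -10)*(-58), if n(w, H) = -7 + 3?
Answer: 232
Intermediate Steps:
n(w, H) = -4
n(13, -10)*(-58) = -4*(-58) = 232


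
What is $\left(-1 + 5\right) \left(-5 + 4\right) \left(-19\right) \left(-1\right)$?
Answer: $-76$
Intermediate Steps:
$\left(-1 + 5\right) \left(-5 + 4\right) \left(-19\right) \left(-1\right) = 4 \left(-1\right) \left(-19\right) \left(-1\right) = \left(-4\right) \left(-19\right) \left(-1\right) = 76 \left(-1\right) = -76$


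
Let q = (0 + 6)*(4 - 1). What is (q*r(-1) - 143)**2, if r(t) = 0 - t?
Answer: 15625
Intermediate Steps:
q = 18 (q = 6*3 = 18)
r(t) = -t
(q*r(-1) - 143)**2 = (18*(-1*(-1)) - 143)**2 = (18*1 - 143)**2 = (18 - 143)**2 = (-125)**2 = 15625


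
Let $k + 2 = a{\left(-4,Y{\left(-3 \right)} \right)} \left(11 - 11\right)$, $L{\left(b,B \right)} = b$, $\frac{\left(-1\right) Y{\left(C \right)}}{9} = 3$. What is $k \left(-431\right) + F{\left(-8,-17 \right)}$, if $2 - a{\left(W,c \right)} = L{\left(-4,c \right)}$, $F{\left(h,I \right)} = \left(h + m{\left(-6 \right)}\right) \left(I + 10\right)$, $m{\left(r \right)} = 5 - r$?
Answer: $841$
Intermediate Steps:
$Y{\left(C \right)} = -27$ ($Y{\left(C \right)} = \left(-9\right) 3 = -27$)
$F{\left(h,I \right)} = \left(10 + I\right) \left(11 + h\right)$ ($F{\left(h,I \right)} = \left(h + \left(5 - -6\right)\right) \left(I + 10\right) = \left(h + \left(5 + 6\right)\right) \left(10 + I\right) = \left(h + 11\right) \left(10 + I\right) = \left(11 + h\right) \left(10 + I\right) = \left(10 + I\right) \left(11 + h\right)$)
$a{\left(W,c \right)} = 6$ ($a{\left(W,c \right)} = 2 - -4 = 2 + 4 = 6$)
$k = -2$ ($k = -2 + 6 \left(11 - 11\right) = -2 + 6 \cdot 0 = -2 + 0 = -2$)
$k \left(-431\right) + F{\left(-8,-17 \right)} = \left(-2\right) \left(-431\right) + \left(110 + 10 \left(-8\right) + 11 \left(-17\right) - -136\right) = 862 + \left(110 - 80 - 187 + 136\right) = 862 - 21 = 841$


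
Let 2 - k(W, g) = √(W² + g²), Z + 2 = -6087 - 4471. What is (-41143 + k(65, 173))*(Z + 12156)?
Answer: -65661036 - 1596*√34154 ≈ -6.5956e+7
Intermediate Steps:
Z = -10560 (Z = -2 + (-6087 - 4471) = -2 - 10558 = -10560)
k(W, g) = 2 - √(W² + g²)
(-41143 + k(65, 173))*(Z + 12156) = (-41143 + (2 - √(65² + 173²)))*(-10560 + 12156) = (-41143 + (2 - √(4225 + 29929)))*1596 = (-41143 + (2 - √34154))*1596 = (-41141 - √34154)*1596 = -65661036 - 1596*√34154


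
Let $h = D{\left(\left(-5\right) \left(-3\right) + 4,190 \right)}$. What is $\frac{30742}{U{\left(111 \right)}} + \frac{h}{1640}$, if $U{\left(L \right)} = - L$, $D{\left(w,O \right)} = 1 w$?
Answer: $- \frac{50414771}{182040} \approx -276.94$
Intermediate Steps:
$D{\left(w,O \right)} = w$
$h = 19$ ($h = \left(-5\right) \left(-3\right) + 4 = 15 + 4 = 19$)
$\frac{30742}{U{\left(111 \right)}} + \frac{h}{1640} = \frac{30742}{\left(-1\right) 111} + \frac{19}{1640} = \frac{30742}{-111} + 19 \cdot \frac{1}{1640} = 30742 \left(- \frac{1}{111}\right) + \frac{19}{1640} = - \frac{30742}{111} + \frac{19}{1640} = - \frac{50414771}{182040}$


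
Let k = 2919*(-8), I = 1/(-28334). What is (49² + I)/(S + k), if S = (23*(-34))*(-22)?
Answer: -68029933/174197432 ≈ -0.39053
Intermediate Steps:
I = -1/28334 ≈ -3.5293e-5
k = -23352
S = 17204 (S = -782*(-22) = 17204)
(49² + I)/(S + k) = (49² - 1/28334)/(17204 - 23352) = (2401 - 1/28334)/(-6148) = (68029933/28334)*(-1/6148) = -68029933/174197432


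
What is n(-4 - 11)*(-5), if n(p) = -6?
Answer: 30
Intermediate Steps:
n(-4 - 11)*(-5) = -6*(-5) = 30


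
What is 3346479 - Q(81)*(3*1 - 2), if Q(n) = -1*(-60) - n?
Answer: 3346500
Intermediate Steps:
Q(n) = 60 - n
3346479 - Q(81)*(3*1 - 2) = 3346479 - (60 - 1*81)*(3*1 - 2) = 3346479 - (60 - 81)*(3 - 2) = 3346479 - (-21) = 3346479 - 1*(-21) = 3346479 + 21 = 3346500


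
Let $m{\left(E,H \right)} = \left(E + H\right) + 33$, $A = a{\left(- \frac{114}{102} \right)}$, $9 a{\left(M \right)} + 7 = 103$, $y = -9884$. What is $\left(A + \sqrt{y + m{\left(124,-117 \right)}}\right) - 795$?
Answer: $- \frac{2353}{3} + 2 i \sqrt{2461} \approx -784.33 + 99.217 i$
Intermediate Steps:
$a{\left(M \right)} = \frac{32}{3}$ ($a{\left(M \right)} = - \frac{7}{9} + \frac{1}{9} \cdot 103 = - \frac{7}{9} + \frac{103}{9} = \frac{32}{3}$)
$A = \frac{32}{3} \approx 10.667$
$m{\left(E,H \right)} = 33 + E + H$
$\left(A + \sqrt{y + m{\left(124,-117 \right)}}\right) - 795 = \left(\frac{32}{3} + \sqrt{-9884 + \left(33 + 124 - 117\right)}\right) - 795 = \left(\frac{32}{3} + \sqrt{-9884 + 40}\right) - 795 = \left(\frac{32}{3} + \sqrt{-9844}\right) - 795 = \left(\frac{32}{3} + 2 i \sqrt{2461}\right) - 795 = - \frac{2353}{3} + 2 i \sqrt{2461}$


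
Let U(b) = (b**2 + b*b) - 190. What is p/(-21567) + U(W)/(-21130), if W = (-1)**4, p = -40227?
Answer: 142341851/75951785 ≈ 1.8741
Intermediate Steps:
W = 1
U(b) = -190 + 2*b**2 (U(b) = (b**2 + b**2) - 190 = 2*b**2 - 190 = -190 + 2*b**2)
p/(-21567) + U(W)/(-21130) = -40227/(-21567) + (-190 + 2*1**2)/(-21130) = -40227*(-1/21567) + (-190 + 2*1)*(-1/21130) = 13409/7189 + (-190 + 2)*(-1/21130) = 13409/7189 - 188*(-1/21130) = 13409/7189 + 94/10565 = 142341851/75951785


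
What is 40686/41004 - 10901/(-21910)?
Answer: 55767286/37433235 ≈ 1.4898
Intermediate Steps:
40686/41004 - 10901/(-21910) = 40686*(1/41004) - 10901*(-1/21910) = 6781/6834 + 10901/21910 = 55767286/37433235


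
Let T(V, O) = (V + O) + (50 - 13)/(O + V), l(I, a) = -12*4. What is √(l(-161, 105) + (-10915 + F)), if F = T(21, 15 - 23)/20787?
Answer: I*√4737105052953/20787 ≈ 104.7*I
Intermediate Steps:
l(I, a) = -48
T(V, O) = O + V + 37/(O + V) (T(V, O) = (O + V) + 37/(O + V) = O + V + 37/(O + V))
F = 206/270231 (F = ((37 + (15 - 23)² + 21² + 2*(15 - 23)*21)/((15 - 23) + 21))/20787 = ((37 + (-8)² + 441 + 2*(-8)*21)/(-8 + 21))*(1/20787) = ((37 + 64 + 441 - 336)/13)*(1/20787) = ((1/13)*206)*(1/20787) = (206/13)*(1/20787) = 206/270231 ≈ 0.00076231)
√(l(-161, 105) + (-10915 + F)) = √(-48 + (-10915 + 206/270231)) = √(-48 - 2949571159/270231) = √(-2962542247/270231) = I*√4737105052953/20787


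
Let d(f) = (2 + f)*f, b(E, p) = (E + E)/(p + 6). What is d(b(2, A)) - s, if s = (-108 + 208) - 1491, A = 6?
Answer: 12526/9 ≈ 1391.8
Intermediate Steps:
b(E, p) = 2*E/(6 + p) (b(E, p) = (2*E)/(6 + p) = 2*E/(6 + p))
d(f) = f*(2 + f)
s = -1391 (s = 100 - 1491 = -1391)
d(b(2, A)) - s = (2*2/(6 + 6))*(2 + 2*2/(6 + 6)) - 1*(-1391) = (2*2/12)*(2 + 2*2/12) + 1391 = (2*2*(1/12))*(2 + 2*2*(1/12)) + 1391 = (2 + ⅓)/3 + 1391 = (⅓)*(7/3) + 1391 = 7/9 + 1391 = 12526/9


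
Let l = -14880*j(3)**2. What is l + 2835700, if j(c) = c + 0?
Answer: 2701780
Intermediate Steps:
j(c) = c
l = -133920 (l = -14880*3**2 = -14880*9 = -133920)
l + 2835700 = -133920 + 2835700 = 2701780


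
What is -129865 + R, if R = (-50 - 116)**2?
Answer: -102309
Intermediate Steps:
R = 27556 (R = (-166)**2 = 27556)
-129865 + R = -129865 + 27556 = -102309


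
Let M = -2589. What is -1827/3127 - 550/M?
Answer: -3010253/8095803 ≈ -0.37183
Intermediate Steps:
-1827/3127 - 550/M = -1827/3127 - 550/(-2589) = -1827*1/3127 - 550*(-1/2589) = -1827/3127 + 550/2589 = -3010253/8095803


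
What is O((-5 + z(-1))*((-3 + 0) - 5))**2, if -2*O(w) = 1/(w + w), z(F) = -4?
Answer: 1/82944 ≈ 1.2056e-5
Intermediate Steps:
O(w) = -1/(4*w) (O(w) = -1/(2*(w + w)) = -1/(2*w)/2 = -1/(4*w))
O((-5 + z(-1))*((-3 + 0) - 5))**2 = (-1/((-5 - 4)*((-3 + 0) - 5))/4)**2 = (-(-1/(9*(-3 - 5)))/4)**2 = (-1/(4*((-9*(-8)))))**2 = (-1/4/72)**2 = (-1/4*1/72)**2 = (-1/288)**2 = 1/82944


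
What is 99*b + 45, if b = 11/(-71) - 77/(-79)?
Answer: 707607/5609 ≈ 126.16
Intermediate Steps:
b = 4598/5609 (b = 11*(-1/71) - 77*(-1/79) = -11/71 + 77/79 = 4598/5609 ≈ 0.81975)
99*b + 45 = 99*(4598/5609) + 45 = 455202/5609 + 45 = 707607/5609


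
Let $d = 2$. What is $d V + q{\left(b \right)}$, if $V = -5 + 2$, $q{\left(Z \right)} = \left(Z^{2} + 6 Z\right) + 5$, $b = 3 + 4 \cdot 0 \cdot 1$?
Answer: $26$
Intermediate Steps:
$b = 3$ ($b = 3 + 0 \cdot 1 = 3 + 0 = 3$)
$q{\left(Z \right)} = 5 + Z^{2} + 6 Z$
$V = -3$
$d V + q{\left(b \right)} = 2 \left(-3\right) + \left(5 + 3^{2} + 6 \cdot 3\right) = -6 + \left(5 + 9 + 18\right) = -6 + 32 = 26$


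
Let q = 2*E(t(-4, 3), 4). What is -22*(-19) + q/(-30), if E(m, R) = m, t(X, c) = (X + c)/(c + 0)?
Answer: 18811/45 ≈ 418.02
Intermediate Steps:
t(X, c) = (X + c)/c
q = -⅔ (q = 2*((-4 + 3)/3) = 2*((⅓)*(-1)) = 2*(-⅓) = -⅔ ≈ -0.66667)
-22*(-19) + q/(-30) = -22*(-19) - ⅔/(-30) = 418 - ⅔*(-1/30) = 418 + 1/45 = 18811/45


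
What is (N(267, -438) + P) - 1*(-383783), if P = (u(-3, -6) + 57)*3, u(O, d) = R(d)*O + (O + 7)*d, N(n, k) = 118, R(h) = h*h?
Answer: 383676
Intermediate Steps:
R(h) = h²
u(O, d) = O*d² + d*(7 + O) (u(O, d) = d²*O + (O + 7)*d = O*d² + (7 + O)*d = O*d² + d*(7 + O))
P = -225 (P = (-6*(7 - 3 - 3*(-6)) + 57)*3 = (-6*(7 - 3 + 18) + 57)*3 = (-6*22 + 57)*3 = (-132 + 57)*3 = -75*3 = -225)
(N(267, -438) + P) - 1*(-383783) = (118 - 225) - 1*(-383783) = -107 + 383783 = 383676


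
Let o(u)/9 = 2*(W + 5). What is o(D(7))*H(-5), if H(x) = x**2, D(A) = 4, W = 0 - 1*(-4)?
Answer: 4050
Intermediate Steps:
W = 4 (W = 0 + 4 = 4)
o(u) = 162 (o(u) = 9*(2*(4 + 5)) = 9*(2*9) = 9*18 = 162)
o(D(7))*H(-5) = 162*(-5)**2 = 162*25 = 4050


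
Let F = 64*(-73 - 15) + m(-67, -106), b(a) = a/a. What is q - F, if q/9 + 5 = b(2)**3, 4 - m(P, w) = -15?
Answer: 5577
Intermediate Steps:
b(a) = 1
m(P, w) = 19 (m(P, w) = 4 - 1*(-15) = 4 + 15 = 19)
q = -36 (q = -45 + 9*1**3 = -45 + 9*1 = -45 + 9 = -36)
F = -5613 (F = 64*(-73 - 15) + 19 = 64*(-88) + 19 = -5632 + 19 = -5613)
q - F = -36 - 1*(-5613) = -36 + 5613 = 5577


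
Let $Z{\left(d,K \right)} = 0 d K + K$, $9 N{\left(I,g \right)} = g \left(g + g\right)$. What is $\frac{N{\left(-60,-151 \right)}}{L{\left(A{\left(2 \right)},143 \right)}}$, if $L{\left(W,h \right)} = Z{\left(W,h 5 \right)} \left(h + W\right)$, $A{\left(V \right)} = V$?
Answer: $\frac{45602}{933075} \approx 0.048873$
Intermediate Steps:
$N{\left(I,g \right)} = \frac{2 g^{2}}{9}$ ($N{\left(I,g \right)} = \frac{g \left(g + g\right)}{9} = \frac{g 2 g}{9} = \frac{2 g^{2}}{9}$)
$Z{\left(d,K \right)} = K$ ($Z{\left(d,K \right)} = 0 K + K = 0 + K = K$)
$L{\left(W,h \right)} = 5 h \left(W + h\right)$ ($L{\left(W,h \right)} = h 5 \left(h + W\right) = 5 h \left(W + h\right)$)
$\frac{N{\left(-60,-151 \right)}}{L{\left(A{\left(2 \right)},143 \right)}} = \frac{\frac{2}{9} \left(-151\right)^{2}}{5 \cdot 143 \left(2 + 143\right)} = \frac{\frac{2}{9} \cdot 22801}{5 \cdot 143 \cdot 145} = \frac{45602}{9 \cdot 103675} = \frac{45602}{9} \cdot \frac{1}{103675} = \frac{45602}{933075}$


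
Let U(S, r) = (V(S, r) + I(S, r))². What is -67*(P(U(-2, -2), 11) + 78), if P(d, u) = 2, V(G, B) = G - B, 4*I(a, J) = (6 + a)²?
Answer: -5360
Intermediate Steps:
I(a, J) = (6 + a)²/4
U(S, r) = (S - r + (6 + S)²/4)² (U(S, r) = ((S - r) + (6 + S)²/4)² = (S - r + (6 + S)²/4)²)
-67*(P(U(-2, -2), 11) + 78) = -67*(2 + 78) = -67*80 = -5360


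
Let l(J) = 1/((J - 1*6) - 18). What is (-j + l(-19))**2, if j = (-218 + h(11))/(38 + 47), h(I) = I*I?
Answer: 16695396/13359025 ≈ 1.2497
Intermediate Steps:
h(I) = I**2
j = -97/85 (j = (-218 + 11**2)/(38 + 47) = (-218 + 121)/85 = -97*1/85 = -97/85 ≈ -1.1412)
l(J) = 1/(-24 + J) (l(J) = 1/((J - 6) - 18) = 1/((-6 + J) - 18) = 1/(-24 + J))
(-j + l(-19))**2 = (-1*(-97/85) + 1/(-24 - 19))**2 = (97/85 + 1/(-43))**2 = (97/85 - 1/43)**2 = (4086/3655)**2 = 16695396/13359025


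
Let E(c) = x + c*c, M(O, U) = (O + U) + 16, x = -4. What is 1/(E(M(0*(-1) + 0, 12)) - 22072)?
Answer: -1/21292 ≈ -4.6966e-5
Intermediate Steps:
M(O, U) = 16 + O + U
E(c) = -4 + c² (E(c) = -4 + c*c = -4 + c²)
1/(E(M(0*(-1) + 0, 12)) - 22072) = 1/((-4 + (16 + (0*(-1) + 0) + 12)²) - 22072) = 1/((-4 + (16 + (0 + 0) + 12)²) - 22072) = 1/((-4 + (16 + 0 + 12)²) - 22072) = 1/((-4 + 28²) - 22072) = 1/((-4 + 784) - 22072) = 1/(780 - 22072) = 1/(-21292) = -1/21292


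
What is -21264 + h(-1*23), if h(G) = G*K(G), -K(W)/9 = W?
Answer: -26025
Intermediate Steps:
K(W) = -9*W
h(G) = -9*G**2 (h(G) = G*(-9*G) = -9*G**2)
-21264 + h(-1*23) = -21264 - 9*(-1*23)**2 = -21264 - 9*(-23)**2 = -21264 - 9*529 = -21264 - 4761 = -26025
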